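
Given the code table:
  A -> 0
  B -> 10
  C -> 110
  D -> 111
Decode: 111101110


Decoding:
111 -> D
10 -> B
111 -> D
0 -> A


Result: DBDA


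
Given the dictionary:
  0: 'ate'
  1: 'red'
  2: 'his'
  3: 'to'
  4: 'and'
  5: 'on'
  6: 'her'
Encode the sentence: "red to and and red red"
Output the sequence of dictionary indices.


Look up each word in the dictionary:
  'red' -> 1
  'to' -> 3
  'and' -> 4
  'and' -> 4
  'red' -> 1
  'red' -> 1

Encoded: [1, 3, 4, 4, 1, 1]


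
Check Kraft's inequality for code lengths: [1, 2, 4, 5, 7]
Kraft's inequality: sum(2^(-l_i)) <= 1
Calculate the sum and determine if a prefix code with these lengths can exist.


Sum = 2^(-1) + 2^(-2) + 2^(-4) + 2^(-5) + 2^(-7)
    = 0.5 + 0.25 + 0.0625 + 0.03125 + 0.0078125
    = 109/128 = 0.8515625
Since 0.8515625 <= 1, Kraft's inequality IS satisfied.
A prefix code with these lengths CAN exist.

Kraft sum = 0.8515625. Satisfied.


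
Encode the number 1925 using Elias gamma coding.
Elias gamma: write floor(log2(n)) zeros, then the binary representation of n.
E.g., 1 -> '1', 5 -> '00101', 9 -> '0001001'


num_bits = floor(log2(1925)) + 1 = 11
leading_zeros = num_bits - 1 = 10
binary(1925) = 11110000101

Elias gamma(1925) = '0000000000' + '11110000101' = 000000000011110000101 (21 bits)


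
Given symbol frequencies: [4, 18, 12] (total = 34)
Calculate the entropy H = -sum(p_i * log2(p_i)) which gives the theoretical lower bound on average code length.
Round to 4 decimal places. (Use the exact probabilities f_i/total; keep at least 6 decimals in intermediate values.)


Per-symbol terms -p_i * log2(p_i) with p_i = f_i/34:
  p = 4/34 = 0.117647: log2(p) = -3.087463, -p*log2(p) = 0.363231
  p = 18/34 = 0.529412: log2(p) = -0.917538, -p*log2(p) = 0.485755
  p = 12/34 = 0.352941: log2(p) = -1.502500, -p*log2(p) = 0.530294
H = 0.363231 + 0.485755 + 0.530294 = 1.379280

H = 1.3793 bits/symbol


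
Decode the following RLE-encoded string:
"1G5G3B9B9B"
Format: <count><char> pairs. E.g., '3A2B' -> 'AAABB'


Expanding each <count><char> pair:
  1G -> 'G'
  5G -> 'GGGGG'
  3B -> 'BBB'
  9B -> 'BBBBBBBBB'
  9B -> 'BBBBBBBBB'

Decoded = GGGGGGBBBBBBBBBBBBBBBBBBBBB


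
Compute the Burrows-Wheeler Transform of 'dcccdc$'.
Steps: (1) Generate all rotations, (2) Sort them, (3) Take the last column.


Rotations (sorted):
  0: $dcccdc -> last char: c
  1: c$dcccd -> last char: d
  2: cccdc$d -> last char: d
  3: ccdc$dc -> last char: c
  4: cdc$dcc -> last char: c
  5: dc$dccc -> last char: c
  6: dcccdc$ -> last char: $


BWT = cddccc$


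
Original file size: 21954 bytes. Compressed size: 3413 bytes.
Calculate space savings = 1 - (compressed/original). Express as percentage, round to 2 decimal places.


ratio = compressed/original = 3413/21954 = 0.155461
savings = 1 - ratio = 1 - 0.155461 = 0.844539
as a percentage: 0.844539 * 100 = 84.45%

Space savings = 1 - 3413/21954 = 84.45%


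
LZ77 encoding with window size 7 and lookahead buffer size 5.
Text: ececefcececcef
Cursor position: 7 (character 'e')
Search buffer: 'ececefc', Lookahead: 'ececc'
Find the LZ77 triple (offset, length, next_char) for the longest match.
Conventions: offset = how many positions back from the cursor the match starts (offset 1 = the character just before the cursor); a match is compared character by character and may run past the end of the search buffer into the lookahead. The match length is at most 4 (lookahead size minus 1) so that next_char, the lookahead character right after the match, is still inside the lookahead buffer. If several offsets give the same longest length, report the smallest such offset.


Try each offset into the search buffer:
  offset=1 (pos 6, char 'c'): match length 0
  offset=2 (pos 5, char 'f'): match length 0
  offset=3 (pos 4, char 'e'): match length 1
  offset=4 (pos 3, char 'c'): match length 0
  offset=5 (pos 2, char 'e'): match length 3
  offset=6 (pos 1, char 'c'): match length 0
  offset=7 (pos 0, char 'e'): match length 4
Longest match has length 4 at offset 7.
next_char = character at position 7 + 4 = 11 -> 'c'

Best match: offset=7, length=4 (matching 'ecec' starting at position 0)
LZ77 triple: (7, 4, 'c')


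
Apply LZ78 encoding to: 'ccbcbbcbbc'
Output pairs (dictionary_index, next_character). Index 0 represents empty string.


LZ78 encoding steps:
Dictionary: {0: ''}
Step 1: w='' (idx 0), next='c' -> output (0, 'c'), add 'c' as idx 1
Step 2: w='c' (idx 1), next='b' -> output (1, 'b'), add 'cb' as idx 2
Step 3: w='cb' (idx 2), next='b' -> output (2, 'b'), add 'cbb' as idx 3
Step 4: w='cbb' (idx 3), next='c' -> output (3, 'c'), add 'cbbc' as idx 4


Encoded: [(0, 'c'), (1, 'b'), (2, 'b'), (3, 'c')]


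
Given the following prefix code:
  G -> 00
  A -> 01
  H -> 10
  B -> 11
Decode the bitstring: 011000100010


Decoding step by step:
Bits 01 -> A
Bits 10 -> H
Bits 00 -> G
Bits 10 -> H
Bits 00 -> G
Bits 10 -> H


Decoded message: AHGHGH


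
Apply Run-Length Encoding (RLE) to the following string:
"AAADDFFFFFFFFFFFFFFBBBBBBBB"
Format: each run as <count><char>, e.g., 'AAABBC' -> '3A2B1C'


Scanning runs left to right:
  i=0: run of 'A' x 3 -> '3A'
  i=3: run of 'D' x 2 -> '2D'
  i=5: run of 'F' x 14 -> '14F'
  i=19: run of 'B' x 8 -> '8B'

RLE = 3A2D14F8B


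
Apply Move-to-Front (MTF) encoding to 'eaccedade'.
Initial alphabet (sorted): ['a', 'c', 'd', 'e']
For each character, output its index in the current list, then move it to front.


MTF encoding:
'e': index 3 in ['a', 'c', 'd', 'e'] -> ['e', 'a', 'c', 'd']
'a': index 1 in ['e', 'a', 'c', 'd'] -> ['a', 'e', 'c', 'd']
'c': index 2 in ['a', 'e', 'c', 'd'] -> ['c', 'a', 'e', 'd']
'c': index 0 in ['c', 'a', 'e', 'd'] -> ['c', 'a', 'e', 'd']
'e': index 2 in ['c', 'a', 'e', 'd'] -> ['e', 'c', 'a', 'd']
'd': index 3 in ['e', 'c', 'a', 'd'] -> ['d', 'e', 'c', 'a']
'a': index 3 in ['d', 'e', 'c', 'a'] -> ['a', 'd', 'e', 'c']
'd': index 1 in ['a', 'd', 'e', 'c'] -> ['d', 'a', 'e', 'c']
'e': index 2 in ['d', 'a', 'e', 'c'] -> ['e', 'd', 'a', 'c']


Output: [3, 1, 2, 0, 2, 3, 3, 1, 2]


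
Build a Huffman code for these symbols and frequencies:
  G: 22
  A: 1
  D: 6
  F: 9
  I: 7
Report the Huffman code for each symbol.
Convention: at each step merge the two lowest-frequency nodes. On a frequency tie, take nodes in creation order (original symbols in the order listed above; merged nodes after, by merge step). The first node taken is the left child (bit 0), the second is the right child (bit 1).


Huffman tree construction:
Step 1: Merge A(1) + D(6) = 7
Step 2: Merge I(7) + (A+D)(7) = 14
Step 3: Merge F(9) + (I+(A+D))(14) = 23
Step 4: Merge G(22) + (F+(I+(A+D)))(23) = 45
Read each symbol's code off the tree from the root (left child = 0, right child = 1).

Codes:
  G: 0 (length 1)
  A: 1110 (length 4)
  D: 1111 (length 4)
  F: 10 (length 2)
  I: 110 (length 3)
Average code length: 89/45 = 1.9778 bits/symbol


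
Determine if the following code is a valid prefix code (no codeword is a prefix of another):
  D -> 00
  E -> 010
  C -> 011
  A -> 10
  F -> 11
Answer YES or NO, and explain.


Checking each pair (does one codeword prefix another?):
  D='00' vs E='010': no prefix
  D='00' vs C='011': no prefix
  D='00' vs A='10': no prefix
  D='00' vs F='11': no prefix
  E='010' vs D='00': no prefix
  E='010' vs C='011': no prefix
  E='010' vs A='10': no prefix
  E='010' vs F='11': no prefix
  C='011' vs D='00': no prefix
  C='011' vs E='010': no prefix
  C='011' vs A='10': no prefix
  C='011' vs F='11': no prefix
  A='10' vs D='00': no prefix
  A='10' vs E='010': no prefix
  A='10' vs C='011': no prefix
  A='10' vs F='11': no prefix
  F='11' vs D='00': no prefix
  F='11' vs E='010': no prefix
  F='11' vs C='011': no prefix
  F='11' vs A='10': no prefix
No violation found over all pairs.

YES -- this is a valid prefix code. No codeword is a prefix of any other codeword.


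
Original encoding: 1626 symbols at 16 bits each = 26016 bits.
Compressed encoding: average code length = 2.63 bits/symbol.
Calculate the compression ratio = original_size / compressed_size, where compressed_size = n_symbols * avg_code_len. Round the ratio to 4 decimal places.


original_size = n_symbols * orig_bits = 1626 * 16 = 26016 bits
compressed_size = n_symbols * avg_code_len = 1626 * 2.63 = 4276.38 bits
ratio = original_size / compressed_size = 26016 / 4276.38 = 6.0837

Compression ratio = 6.0837


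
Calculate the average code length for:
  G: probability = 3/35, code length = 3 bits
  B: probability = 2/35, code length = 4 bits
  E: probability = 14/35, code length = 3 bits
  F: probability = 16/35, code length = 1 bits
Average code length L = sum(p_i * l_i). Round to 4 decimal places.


Weighted contributions p_i * l_i:
  G: (3/35) * 3 = 9/35
  B: (2/35) * 4 = 8/35
  E: (14/35) * 3 = 42/35
  F: (16/35) * 1 = 16/35
Sum = (9 + 8 + 42 + 16)/35 = 75/35

L = 75/35 = 2.1429 bits/symbol


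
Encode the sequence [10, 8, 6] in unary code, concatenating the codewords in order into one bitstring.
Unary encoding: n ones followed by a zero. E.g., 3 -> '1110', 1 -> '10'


Encode each number as n ones followed by a terminating 0:
  10 -> 11111111110 (11 bits)
  8 -> 111111110 (9 bits)
  6 -> 1111110 (7 bits)
Total length = 11 + 9 + 7 = 27 bits.

Unary([10, 8, 6]) = 111111111101111111101111110 (27 bits)


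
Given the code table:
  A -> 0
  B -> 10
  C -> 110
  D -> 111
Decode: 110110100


Decoding:
110 -> C
110 -> C
10 -> B
0 -> A


Result: CCBA


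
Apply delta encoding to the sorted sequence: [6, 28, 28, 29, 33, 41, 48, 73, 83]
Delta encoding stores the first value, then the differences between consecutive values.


First value: 6
Deltas:
  28 - 6 = 22
  28 - 28 = 0
  29 - 28 = 1
  33 - 29 = 4
  41 - 33 = 8
  48 - 41 = 7
  73 - 48 = 25
  83 - 73 = 10


Delta encoded: [6, 22, 0, 1, 4, 8, 7, 25, 10]


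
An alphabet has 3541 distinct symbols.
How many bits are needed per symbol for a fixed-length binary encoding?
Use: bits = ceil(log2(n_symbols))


log2(3541) = 11.7899
Bracket: 2^11 = 2048 < 3541 <= 2^12 = 4096
So ceil(log2(3541)) = 12

bits = ceil(log2(3541)) = ceil(11.7899) = 12 bits


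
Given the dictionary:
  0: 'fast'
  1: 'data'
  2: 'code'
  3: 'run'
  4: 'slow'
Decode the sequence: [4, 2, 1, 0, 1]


Look up each index in the dictionary:
  4 -> 'slow'
  2 -> 'code'
  1 -> 'data'
  0 -> 'fast'
  1 -> 'data'

Decoded: "slow code data fast data"


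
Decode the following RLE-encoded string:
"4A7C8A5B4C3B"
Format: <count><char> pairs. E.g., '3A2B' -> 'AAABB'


Expanding each <count><char> pair:
  4A -> 'AAAA'
  7C -> 'CCCCCCC'
  8A -> 'AAAAAAAA'
  5B -> 'BBBBB'
  4C -> 'CCCC'
  3B -> 'BBB'

Decoded = AAAACCCCCCCAAAAAAAABBBBBCCCCBBB


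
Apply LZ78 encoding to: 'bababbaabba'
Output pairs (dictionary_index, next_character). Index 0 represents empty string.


LZ78 encoding steps:
Dictionary: {0: ''}
Step 1: w='' (idx 0), next='b' -> output (0, 'b'), add 'b' as idx 1
Step 2: w='' (idx 0), next='a' -> output (0, 'a'), add 'a' as idx 2
Step 3: w='b' (idx 1), next='a' -> output (1, 'a'), add 'ba' as idx 3
Step 4: w='b' (idx 1), next='b' -> output (1, 'b'), add 'bb' as idx 4
Step 5: w='a' (idx 2), next='a' -> output (2, 'a'), add 'aa' as idx 5
Step 6: w='bb' (idx 4), next='a' -> output (4, 'a'), add 'bba' as idx 6


Encoded: [(0, 'b'), (0, 'a'), (1, 'a'), (1, 'b'), (2, 'a'), (4, 'a')]


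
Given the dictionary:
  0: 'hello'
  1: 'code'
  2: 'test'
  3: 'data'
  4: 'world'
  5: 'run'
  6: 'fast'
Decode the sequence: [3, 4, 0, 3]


Look up each index in the dictionary:
  3 -> 'data'
  4 -> 'world'
  0 -> 'hello'
  3 -> 'data'

Decoded: "data world hello data"


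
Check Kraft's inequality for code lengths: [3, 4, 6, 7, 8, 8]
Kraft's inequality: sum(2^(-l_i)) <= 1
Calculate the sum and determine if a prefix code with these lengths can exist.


Sum = 2^(-3) + 2^(-4) + 2^(-6) + 2^(-7) + 2^(-8) + 2^(-8)
    = 0.125 + 0.0625 + 0.015625 + 0.0078125 + 0.00390625 + 0.00390625
    = 56/256 = 0.21875
Since 0.21875 <= 1, Kraft's inequality IS satisfied.
A prefix code with these lengths CAN exist.

Kraft sum = 0.21875. Satisfied.


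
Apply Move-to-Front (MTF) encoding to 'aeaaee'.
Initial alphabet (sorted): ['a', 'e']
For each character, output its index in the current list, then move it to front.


MTF encoding:
'a': index 0 in ['a', 'e'] -> ['a', 'e']
'e': index 1 in ['a', 'e'] -> ['e', 'a']
'a': index 1 in ['e', 'a'] -> ['a', 'e']
'a': index 0 in ['a', 'e'] -> ['a', 'e']
'e': index 1 in ['a', 'e'] -> ['e', 'a']
'e': index 0 in ['e', 'a'] -> ['e', 'a']


Output: [0, 1, 1, 0, 1, 0]


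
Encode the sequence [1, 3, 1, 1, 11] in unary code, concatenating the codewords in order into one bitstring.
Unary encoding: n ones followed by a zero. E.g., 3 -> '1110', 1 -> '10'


Encode each number as n ones followed by a terminating 0:
  1 -> 10 (2 bits)
  3 -> 1110 (4 bits)
  1 -> 10 (2 bits)
  1 -> 10 (2 bits)
  11 -> 111111111110 (12 bits)
Total length = 2 + 4 + 2 + 2 + 12 = 22 bits.

Unary([1, 3, 1, 1, 11]) = 1011101010111111111110 (22 bits)


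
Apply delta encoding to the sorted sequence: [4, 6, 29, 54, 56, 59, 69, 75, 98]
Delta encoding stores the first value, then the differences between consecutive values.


First value: 4
Deltas:
  6 - 4 = 2
  29 - 6 = 23
  54 - 29 = 25
  56 - 54 = 2
  59 - 56 = 3
  69 - 59 = 10
  75 - 69 = 6
  98 - 75 = 23


Delta encoded: [4, 2, 23, 25, 2, 3, 10, 6, 23]


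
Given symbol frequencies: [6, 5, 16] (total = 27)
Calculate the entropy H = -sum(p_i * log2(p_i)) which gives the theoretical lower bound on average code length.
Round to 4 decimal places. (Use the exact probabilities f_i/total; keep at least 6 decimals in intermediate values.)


Per-symbol terms -p_i * log2(p_i) with p_i = f_i/27:
  p = 6/27 = 0.222222: log2(p) = -2.169925, -p*log2(p) = 0.482206
  p = 5/27 = 0.185185: log2(p) = -2.432959, -p*log2(p) = 0.450548
  p = 16/27 = 0.592593: log2(p) = -0.754888, -p*log2(p) = 0.447341
H = 0.482206 + 0.450548 + 0.447341 = 1.380095

H = 1.3801 bits/symbol


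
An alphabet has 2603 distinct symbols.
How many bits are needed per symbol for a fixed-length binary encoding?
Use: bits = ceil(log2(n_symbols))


log2(2603) = 11.346
Bracket: 2^11 = 2048 < 2603 <= 2^12 = 4096
So ceil(log2(2603)) = 12

bits = ceil(log2(2603)) = ceil(11.346) = 12 bits


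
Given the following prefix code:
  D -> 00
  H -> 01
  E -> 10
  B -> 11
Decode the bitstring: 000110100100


Decoding step by step:
Bits 00 -> D
Bits 01 -> H
Bits 10 -> E
Bits 10 -> E
Bits 01 -> H
Bits 00 -> D


Decoded message: DHEEHD


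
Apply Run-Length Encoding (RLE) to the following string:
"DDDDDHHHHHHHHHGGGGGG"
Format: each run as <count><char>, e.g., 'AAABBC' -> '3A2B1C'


Scanning runs left to right:
  i=0: run of 'D' x 5 -> '5D'
  i=5: run of 'H' x 9 -> '9H'
  i=14: run of 'G' x 6 -> '6G'

RLE = 5D9H6G


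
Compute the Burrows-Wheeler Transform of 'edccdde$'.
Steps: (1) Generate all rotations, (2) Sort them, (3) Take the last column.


Rotations (sorted):
  0: $edccdde -> last char: e
  1: ccdde$ed -> last char: d
  2: cdde$edc -> last char: c
  3: dccdde$e -> last char: e
  4: dde$edcc -> last char: c
  5: de$edccd -> last char: d
  6: e$edccdd -> last char: d
  7: edccdde$ -> last char: $


BWT = edcecdd$


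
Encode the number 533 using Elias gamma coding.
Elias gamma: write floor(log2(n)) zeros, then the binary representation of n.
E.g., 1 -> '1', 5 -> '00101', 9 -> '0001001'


num_bits = floor(log2(533)) + 1 = 10
leading_zeros = num_bits - 1 = 9
binary(533) = 1000010101

Elias gamma(533) = '000000000' + '1000010101' = 0000000001000010101 (19 bits)


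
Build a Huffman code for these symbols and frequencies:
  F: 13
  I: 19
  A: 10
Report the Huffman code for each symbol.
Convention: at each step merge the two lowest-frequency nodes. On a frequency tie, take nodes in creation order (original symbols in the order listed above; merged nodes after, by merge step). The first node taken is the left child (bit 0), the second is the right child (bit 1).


Huffman tree construction:
Step 1: Merge A(10) + F(13) = 23
Step 2: Merge I(19) + (A+F)(23) = 42
Read each symbol's code off the tree from the root (left child = 0, right child = 1).

Codes:
  F: 11 (length 2)
  I: 0 (length 1)
  A: 10 (length 2)
Average code length: 65/42 = 1.5476 bits/symbol


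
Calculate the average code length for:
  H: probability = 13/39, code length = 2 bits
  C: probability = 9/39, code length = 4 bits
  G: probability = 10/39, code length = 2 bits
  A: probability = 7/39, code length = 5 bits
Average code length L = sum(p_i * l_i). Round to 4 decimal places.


Weighted contributions p_i * l_i:
  H: (13/39) * 2 = 26/39
  C: (9/39) * 4 = 36/39
  G: (10/39) * 2 = 20/39
  A: (7/39) * 5 = 35/39
Sum = (26 + 36 + 20 + 35)/39 = 117/39

L = 117/39 = 3.0000 bits/symbol


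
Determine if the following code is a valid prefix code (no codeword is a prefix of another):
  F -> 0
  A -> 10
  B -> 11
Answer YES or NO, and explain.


Checking each pair (does one codeword prefix another?):
  F='0' vs A='10': no prefix
  F='0' vs B='11': no prefix
  A='10' vs F='0': no prefix
  A='10' vs B='11': no prefix
  B='11' vs F='0': no prefix
  B='11' vs A='10': no prefix
No violation found over all pairs.

YES -- this is a valid prefix code. No codeword is a prefix of any other codeword.


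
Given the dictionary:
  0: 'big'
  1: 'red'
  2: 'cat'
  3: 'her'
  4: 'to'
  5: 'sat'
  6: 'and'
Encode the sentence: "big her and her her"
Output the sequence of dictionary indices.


Look up each word in the dictionary:
  'big' -> 0
  'her' -> 3
  'and' -> 6
  'her' -> 3
  'her' -> 3

Encoded: [0, 3, 6, 3, 3]


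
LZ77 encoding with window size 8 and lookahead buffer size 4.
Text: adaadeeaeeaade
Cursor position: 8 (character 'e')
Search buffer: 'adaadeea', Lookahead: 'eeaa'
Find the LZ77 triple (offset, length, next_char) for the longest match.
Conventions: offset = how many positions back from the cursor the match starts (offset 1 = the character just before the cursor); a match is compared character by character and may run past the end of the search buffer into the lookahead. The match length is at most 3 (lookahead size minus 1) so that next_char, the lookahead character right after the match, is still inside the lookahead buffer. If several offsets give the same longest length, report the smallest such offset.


Try each offset into the search buffer:
  offset=1 (pos 7, char 'a'): match length 0
  offset=2 (pos 6, char 'e'): match length 1
  offset=3 (pos 5, char 'e'): match length 3
  offset=4 (pos 4, char 'd'): match length 0
  offset=5 (pos 3, char 'a'): match length 0
  offset=6 (pos 2, char 'a'): match length 0
  offset=7 (pos 1, char 'd'): match length 0
  offset=8 (pos 0, char 'a'): match length 0
Longest match has length 3 at offset 3.
next_char = character at position 8 + 3 = 11 -> 'a'

Best match: offset=3, length=3 (matching 'eea' starting at position 5)
LZ77 triple: (3, 3, 'a')


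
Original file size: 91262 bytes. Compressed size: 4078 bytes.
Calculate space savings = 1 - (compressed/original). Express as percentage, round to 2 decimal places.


ratio = compressed/original = 4078/91262 = 0.044685
savings = 1 - ratio = 1 - 0.044685 = 0.955315
as a percentage: 0.955315 * 100 = 95.53%

Space savings = 1 - 4078/91262 = 95.53%


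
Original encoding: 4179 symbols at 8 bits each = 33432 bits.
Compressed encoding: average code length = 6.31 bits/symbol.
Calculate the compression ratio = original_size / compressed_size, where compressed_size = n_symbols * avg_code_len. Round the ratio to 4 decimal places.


original_size = n_symbols * orig_bits = 4179 * 8 = 33432 bits
compressed_size = n_symbols * avg_code_len = 4179 * 6.31 = 26369.49 bits
ratio = original_size / compressed_size = 33432 / 26369.49 = 1.2678

Compression ratio = 1.2678


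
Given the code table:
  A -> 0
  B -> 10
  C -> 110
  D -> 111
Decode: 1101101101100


Decoding:
110 -> C
110 -> C
110 -> C
110 -> C
0 -> A


Result: CCCCA


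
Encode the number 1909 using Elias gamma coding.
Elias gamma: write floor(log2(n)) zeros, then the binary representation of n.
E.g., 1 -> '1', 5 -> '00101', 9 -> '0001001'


num_bits = floor(log2(1909)) + 1 = 11
leading_zeros = num_bits - 1 = 10
binary(1909) = 11101110101

Elias gamma(1909) = '0000000000' + '11101110101' = 000000000011101110101 (21 bits)


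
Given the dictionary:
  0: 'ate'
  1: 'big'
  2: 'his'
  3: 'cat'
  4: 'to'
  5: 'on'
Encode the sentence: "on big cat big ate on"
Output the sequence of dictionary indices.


Look up each word in the dictionary:
  'on' -> 5
  'big' -> 1
  'cat' -> 3
  'big' -> 1
  'ate' -> 0
  'on' -> 5

Encoded: [5, 1, 3, 1, 0, 5]


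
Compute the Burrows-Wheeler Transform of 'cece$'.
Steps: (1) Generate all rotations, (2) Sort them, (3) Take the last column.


Rotations (sorted):
  0: $cece -> last char: e
  1: ce$ce -> last char: e
  2: cece$ -> last char: $
  3: e$cec -> last char: c
  4: ece$c -> last char: c


BWT = ee$cc


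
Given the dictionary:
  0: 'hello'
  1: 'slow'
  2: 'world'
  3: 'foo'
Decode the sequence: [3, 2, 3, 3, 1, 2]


Look up each index in the dictionary:
  3 -> 'foo'
  2 -> 'world'
  3 -> 'foo'
  3 -> 'foo'
  1 -> 'slow'
  2 -> 'world'

Decoded: "foo world foo foo slow world"


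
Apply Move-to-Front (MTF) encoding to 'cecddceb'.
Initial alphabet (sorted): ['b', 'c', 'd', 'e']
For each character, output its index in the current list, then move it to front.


MTF encoding:
'c': index 1 in ['b', 'c', 'd', 'e'] -> ['c', 'b', 'd', 'e']
'e': index 3 in ['c', 'b', 'd', 'e'] -> ['e', 'c', 'b', 'd']
'c': index 1 in ['e', 'c', 'b', 'd'] -> ['c', 'e', 'b', 'd']
'd': index 3 in ['c', 'e', 'b', 'd'] -> ['d', 'c', 'e', 'b']
'd': index 0 in ['d', 'c', 'e', 'b'] -> ['d', 'c', 'e', 'b']
'c': index 1 in ['d', 'c', 'e', 'b'] -> ['c', 'd', 'e', 'b']
'e': index 2 in ['c', 'd', 'e', 'b'] -> ['e', 'c', 'd', 'b']
'b': index 3 in ['e', 'c', 'd', 'b'] -> ['b', 'e', 'c', 'd']


Output: [1, 3, 1, 3, 0, 1, 2, 3]


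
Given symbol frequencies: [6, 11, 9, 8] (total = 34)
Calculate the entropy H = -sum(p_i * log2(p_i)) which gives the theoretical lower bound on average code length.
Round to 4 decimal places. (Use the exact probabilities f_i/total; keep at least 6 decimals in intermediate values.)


Per-symbol terms -p_i * log2(p_i) with p_i = f_i/34:
  p = 6/34 = 0.176471: log2(p) = -2.502500, -p*log2(p) = 0.441618
  p = 11/34 = 0.323529: log2(p) = -1.628031, -p*log2(p) = 0.526716
  p = 9/34 = 0.264706: log2(p) = -1.917538, -p*log2(p) = 0.507584
  p = 8/34 = 0.235294: log2(p) = -2.087463, -p*log2(p) = 0.491168
H = 0.441618 + 0.526716 + 0.507584 + 0.491168 = 1.967086

H = 1.9671 bits/symbol


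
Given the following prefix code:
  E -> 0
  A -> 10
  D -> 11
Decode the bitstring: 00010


Decoding step by step:
Bits 0 -> E
Bits 0 -> E
Bits 0 -> E
Bits 10 -> A


Decoded message: EEEA


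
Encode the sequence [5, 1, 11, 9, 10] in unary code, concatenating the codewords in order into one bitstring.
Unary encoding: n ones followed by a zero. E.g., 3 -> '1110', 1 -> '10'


Encode each number as n ones followed by a terminating 0:
  5 -> 111110 (6 bits)
  1 -> 10 (2 bits)
  11 -> 111111111110 (12 bits)
  9 -> 1111111110 (10 bits)
  10 -> 11111111110 (11 bits)
Total length = 6 + 2 + 12 + 10 + 11 = 41 bits.

Unary([5, 1, 11, 9, 10]) = 11111010111111111110111111111011111111110 (41 bits)


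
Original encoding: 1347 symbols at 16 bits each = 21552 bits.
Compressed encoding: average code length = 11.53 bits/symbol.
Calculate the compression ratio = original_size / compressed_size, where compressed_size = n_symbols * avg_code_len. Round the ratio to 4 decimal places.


original_size = n_symbols * orig_bits = 1347 * 16 = 21552 bits
compressed_size = n_symbols * avg_code_len = 1347 * 11.53 = 15530.91 bits
ratio = original_size / compressed_size = 21552 / 15530.91 = 1.3877

Compression ratio = 1.3877


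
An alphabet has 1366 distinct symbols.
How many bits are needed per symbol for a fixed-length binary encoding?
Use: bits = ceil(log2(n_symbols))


log2(1366) = 10.4157
Bracket: 2^10 = 1024 < 1366 <= 2^11 = 2048
So ceil(log2(1366)) = 11

bits = ceil(log2(1366)) = ceil(10.4157) = 11 bits


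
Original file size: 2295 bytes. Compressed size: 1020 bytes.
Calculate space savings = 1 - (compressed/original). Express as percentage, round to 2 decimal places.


ratio = compressed/original = 1020/2295 = 0.444444
savings = 1 - ratio = 1 - 0.444444 = 0.555556
as a percentage: 0.555556 * 100 = 55.56%

Space savings = 1 - 1020/2295 = 55.56%


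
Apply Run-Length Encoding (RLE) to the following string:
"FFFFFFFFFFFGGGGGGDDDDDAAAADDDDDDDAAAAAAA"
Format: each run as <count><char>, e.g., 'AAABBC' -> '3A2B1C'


Scanning runs left to right:
  i=0: run of 'F' x 11 -> '11F'
  i=11: run of 'G' x 6 -> '6G'
  i=17: run of 'D' x 5 -> '5D'
  i=22: run of 'A' x 4 -> '4A'
  i=26: run of 'D' x 7 -> '7D'
  i=33: run of 'A' x 7 -> '7A'

RLE = 11F6G5D4A7D7A


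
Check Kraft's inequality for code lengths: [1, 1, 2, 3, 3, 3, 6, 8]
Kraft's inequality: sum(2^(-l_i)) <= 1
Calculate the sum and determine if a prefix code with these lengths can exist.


Sum = 2^(-1) + 2^(-1) + 2^(-2) + 2^(-3) + 2^(-3) + 2^(-3) + 2^(-6) + 2^(-8)
    = 0.5 + 0.5 + 0.25 + 0.125 + 0.125 + 0.125 + 0.015625 + 0.00390625
    = 421/256 = 1.64453125
Since 1.64453125 > 1, Kraft's inequality is NOT satisfied.
A prefix code with these lengths CANNOT exist.

Kraft sum = 1.64453125. Not satisfied.


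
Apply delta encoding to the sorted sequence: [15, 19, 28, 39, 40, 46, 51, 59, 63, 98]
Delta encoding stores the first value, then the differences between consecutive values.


First value: 15
Deltas:
  19 - 15 = 4
  28 - 19 = 9
  39 - 28 = 11
  40 - 39 = 1
  46 - 40 = 6
  51 - 46 = 5
  59 - 51 = 8
  63 - 59 = 4
  98 - 63 = 35


Delta encoded: [15, 4, 9, 11, 1, 6, 5, 8, 4, 35]


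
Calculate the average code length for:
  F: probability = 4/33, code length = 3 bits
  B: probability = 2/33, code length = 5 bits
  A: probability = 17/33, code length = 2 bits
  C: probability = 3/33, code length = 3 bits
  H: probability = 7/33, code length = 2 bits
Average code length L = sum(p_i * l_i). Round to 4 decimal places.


Weighted contributions p_i * l_i:
  F: (4/33) * 3 = 12/33
  B: (2/33) * 5 = 10/33
  A: (17/33) * 2 = 34/33
  C: (3/33) * 3 = 9/33
  H: (7/33) * 2 = 14/33
Sum = (12 + 10 + 34 + 9 + 14)/33 = 79/33

L = 79/33 = 2.3939 bits/symbol


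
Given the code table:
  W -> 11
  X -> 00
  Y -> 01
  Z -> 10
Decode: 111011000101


Decoding:
11 -> W
10 -> Z
11 -> W
00 -> X
01 -> Y
01 -> Y


Result: WZWXYY


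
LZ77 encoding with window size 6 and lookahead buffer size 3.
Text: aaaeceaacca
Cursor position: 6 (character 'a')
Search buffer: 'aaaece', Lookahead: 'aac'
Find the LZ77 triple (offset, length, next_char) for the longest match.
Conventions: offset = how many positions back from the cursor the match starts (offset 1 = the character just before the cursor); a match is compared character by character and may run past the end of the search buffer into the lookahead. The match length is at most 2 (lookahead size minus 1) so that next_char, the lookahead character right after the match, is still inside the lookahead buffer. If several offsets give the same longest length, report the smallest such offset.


Try each offset into the search buffer:
  offset=1 (pos 5, char 'e'): match length 0
  offset=2 (pos 4, char 'c'): match length 0
  offset=3 (pos 3, char 'e'): match length 0
  offset=4 (pos 2, char 'a'): match length 1
  offset=5 (pos 1, char 'a'): match length 2
  offset=6 (pos 0, char 'a'): match length 2
Longest match has length 2, found at offsets 5, 6; take the smallest, offset 5.
next_char = character at position 6 + 2 = 8 -> 'c'

Best match: offset=5, length=2 (matching 'aa' starting at position 1)
LZ77 triple: (5, 2, 'c')


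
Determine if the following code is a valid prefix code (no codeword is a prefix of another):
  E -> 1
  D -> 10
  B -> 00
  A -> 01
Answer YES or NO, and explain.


Checking each pair (does one codeword prefix another?):
  E='1' vs D='10': prefix -- VIOLATION

NO -- this is NOT a valid prefix code. E (1) is a prefix of D (10).


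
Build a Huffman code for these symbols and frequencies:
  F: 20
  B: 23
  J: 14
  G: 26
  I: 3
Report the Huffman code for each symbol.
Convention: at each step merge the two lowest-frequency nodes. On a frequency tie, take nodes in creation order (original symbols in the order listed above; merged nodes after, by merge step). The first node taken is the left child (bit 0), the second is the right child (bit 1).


Huffman tree construction:
Step 1: Merge I(3) + J(14) = 17
Step 2: Merge (I+J)(17) + F(20) = 37
Step 3: Merge B(23) + G(26) = 49
Step 4: Merge ((I+J)+F)(37) + (B+G)(49) = 86
Read each symbol's code off the tree from the root (left child = 0, right child = 1).

Codes:
  F: 01 (length 2)
  B: 10 (length 2)
  J: 001 (length 3)
  G: 11 (length 2)
  I: 000 (length 3)
Average code length: 189/86 = 2.1977 bits/symbol


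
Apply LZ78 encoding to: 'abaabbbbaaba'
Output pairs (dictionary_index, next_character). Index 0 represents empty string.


LZ78 encoding steps:
Dictionary: {0: ''}
Step 1: w='' (idx 0), next='a' -> output (0, 'a'), add 'a' as idx 1
Step 2: w='' (idx 0), next='b' -> output (0, 'b'), add 'b' as idx 2
Step 3: w='a' (idx 1), next='a' -> output (1, 'a'), add 'aa' as idx 3
Step 4: w='b' (idx 2), next='b' -> output (2, 'b'), add 'bb' as idx 4
Step 5: w='bb' (idx 4), next='a' -> output (4, 'a'), add 'bba' as idx 5
Step 6: w='a' (idx 1), next='b' -> output (1, 'b'), add 'ab' as idx 6
Step 7: w='a' (idx 1), end of input -> output (1, '')


Encoded: [(0, 'a'), (0, 'b'), (1, 'a'), (2, 'b'), (4, 'a'), (1, 'b'), (1, '')]


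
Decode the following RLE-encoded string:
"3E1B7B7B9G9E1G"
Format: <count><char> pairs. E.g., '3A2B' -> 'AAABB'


Expanding each <count><char> pair:
  3E -> 'EEE'
  1B -> 'B'
  7B -> 'BBBBBBB'
  7B -> 'BBBBBBB'
  9G -> 'GGGGGGGGG'
  9E -> 'EEEEEEEEE'
  1G -> 'G'

Decoded = EEEBBBBBBBBBBBBBBBGGGGGGGGGEEEEEEEEEG


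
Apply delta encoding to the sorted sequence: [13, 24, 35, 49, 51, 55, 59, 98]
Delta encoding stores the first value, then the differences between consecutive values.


First value: 13
Deltas:
  24 - 13 = 11
  35 - 24 = 11
  49 - 35 = 14
  51 - 49 = 2
  55 - 51 = 4
  59 - 55 = 4
  98 - 59 = 39


Delta encoded: [13, 11, 11, 14, 2, 4, 4, 39]


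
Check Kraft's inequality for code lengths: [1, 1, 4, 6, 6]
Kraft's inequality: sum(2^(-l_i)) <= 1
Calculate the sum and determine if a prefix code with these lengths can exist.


Sum = 2^(-1) + 2^(-1) + 2^(-4) + 2^(-6) + 2^(-6)
    = 0.5 + 0.5 + 0.0625 + 0.015625 + 0.015625
    = 70/64 = 1.09375
Since 1.09375 > 1, Kraft's inequality is NOT satisfied.
A prefix code with these lengths CANNOT exist.

Kraft sum = 1.09375. Not satisfied.


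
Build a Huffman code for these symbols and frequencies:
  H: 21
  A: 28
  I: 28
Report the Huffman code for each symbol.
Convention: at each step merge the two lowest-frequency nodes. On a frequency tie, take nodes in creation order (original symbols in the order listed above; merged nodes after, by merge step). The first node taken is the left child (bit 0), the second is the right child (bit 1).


Huffman tree construction:
Step 1: Merge H(21) + A(28) = 49
Step 2: Merge I(28) + (H+A)(49) = 77
Read each symbol's code off the tree from the root (left child = 0, right child = 1).

Codes:
  H: 10 (length 2)
  A: 11 (length 2)
  I: 0 (length 1)
Average code length: 126/77 = 1.6364 bits/symbol


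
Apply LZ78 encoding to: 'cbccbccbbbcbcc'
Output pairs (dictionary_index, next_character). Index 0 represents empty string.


LZ78 encoding steps:
Dictionary: {0: ''}
Step 1: w='' (idx 0), next='c' -> output (0, 'c'), add 'c' as idx 1
Step 2: w='' (idx 0), next='b' -> output (0, 'b'), add 'b' as idx 2
Step 3: w='c' (idx 1), next='c' -> output (1, 'c'), add 'cc' as idx 3
Step 4: w='b' (idx 2), next='c' -> output (2, 'c'), add 'bc' as idx 4
Step 5: w='c' (idx 1), next='b' -> output (1, 'b'), add 'cb' as idx 5
Step 6: w='b' (idx 2), next='b' -> output (2, 'b'), add 'bb' as idx 6
Step 7: w='cb' (idx 5), next='c' -> output (5, 'c'), add 'cbc' as idx 7
Step 8: w='c' (idx 1), end of input -> output (1, '')


Encoded: [(0, 'c'), (0, 'b'), (1, 'c'), (2, 'c'), (1, 'b'), (2, 'b'), (5, 'c'), (1, '')]


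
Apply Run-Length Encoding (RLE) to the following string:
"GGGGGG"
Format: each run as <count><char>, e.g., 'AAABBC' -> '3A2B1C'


Scanning runs left to right:
  i=0: run of 'G' x 6 -> '6G'

RLE = 6G


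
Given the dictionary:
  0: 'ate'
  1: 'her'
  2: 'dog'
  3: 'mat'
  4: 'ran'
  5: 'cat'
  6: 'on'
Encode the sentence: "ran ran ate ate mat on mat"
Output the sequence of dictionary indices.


Look up each word in the dictionary:
  'ran' -> 4
  'ran' -> 4
  'ate' -> 0
  'ate' -> 0
  'mat' -> 3
  'on' -> 6
  'mat' -> 3

Encoded: [4, 4, 0, 0, 3, 6, 3]


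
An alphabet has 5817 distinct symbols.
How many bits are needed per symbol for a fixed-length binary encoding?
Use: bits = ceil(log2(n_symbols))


log2(5817) = 12.5061
Bracket: 2^12 = 4096 < 5817 <= 2^13 = 8192
So ceil(log2(5817)) = 13

bits = ceil(log2(5817)) = ceil(12.5061) = 13 bits


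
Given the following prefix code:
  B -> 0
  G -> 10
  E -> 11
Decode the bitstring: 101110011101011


Decoding step by step:
Bits 10 -> G
Bits 11 -> E
Bits 10 -> G
Bits 0 -> B
Bits 11 -> E
Bits 10 -> G
Bits 10 -> G
Bits 11 -> E


Decoded message: GEGBEGGE


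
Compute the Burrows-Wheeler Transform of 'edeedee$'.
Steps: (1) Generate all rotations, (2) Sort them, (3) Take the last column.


Rotations (sorted):
  0: $edeedee -> last char: e
  1: dee$edee -> last char: e
  2: deedee$e -> last char: e
  3: e$edeede -> last char: e
  4: edee$ede -> last char: e
  5: edeedee$ -> last char: $
  6: ee$edeed -> last char: d
  7: eedee$ed -> last char: d


BWT = eeeee$dd


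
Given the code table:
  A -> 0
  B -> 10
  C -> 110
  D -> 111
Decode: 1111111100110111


Decoding:
111 -> D
111 -> D
110 -> C
0 -> A
110 -> C
111 -> D


Result: DDCACD


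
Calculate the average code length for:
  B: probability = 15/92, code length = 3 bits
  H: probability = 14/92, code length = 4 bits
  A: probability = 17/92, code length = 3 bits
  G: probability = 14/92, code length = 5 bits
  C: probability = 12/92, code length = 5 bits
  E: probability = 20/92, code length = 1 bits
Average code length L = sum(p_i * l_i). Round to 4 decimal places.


Weighted contributions p_i * l_i:
  B: (15/92) * 3 = 45/92
  H: (14/92) * 4 = 56/92
  A: (17/92) * 3 = 51/92
  G: (14/92) * 5 = 70/92
  C: (12/92) * 5 = 60/92
  E: (20/92) * 1 = 20/92
Sum = (45 + 56 + 51 + 70 + 60 + 20)/92 = 302/92

L = 302/92 = 3.2826 bits/symbol


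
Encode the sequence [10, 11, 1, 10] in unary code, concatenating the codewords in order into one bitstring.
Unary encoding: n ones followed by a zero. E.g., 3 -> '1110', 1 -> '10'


Encode each number as n ones followed by a terminating 0:
  10 -> 11111111110 (11 bits)
  11 -> 111111111110 (12 bits)
  1 -> 10 (2 bits)
  10 -> 11111111110 (11 bits)
Total length = 11 + 12 + 2 + 11 = 36 bits.

Unary([10, 11, 1, 10]) = 111111111101111111111101011111111110 (36 bits)


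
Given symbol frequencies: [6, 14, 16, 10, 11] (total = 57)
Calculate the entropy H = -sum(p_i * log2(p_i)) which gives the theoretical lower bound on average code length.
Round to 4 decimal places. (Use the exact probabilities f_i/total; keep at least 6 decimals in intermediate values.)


Per-symbol terms -p_i * log2(p_i) with p_i = f_i/57:
  p = 6/57 = 0.105263: log2(p) = -3.247928, -p*log2(p) = 0.341887
  p = 14/57 = 0.245614: log2(p) = -2.025535, -p*log2(p) = 0.497500
  p = 16/57 = 0.280702: log2(p) = -1.832890, -p*log2(p) = 0.514495
  p = 10/57 = 0.175439: log2(p) = -2.510962, -p*log2(p) = 0.440520
  p = 11/57 = 0.192982: log2(p) = -2.373458, -p*log2(p) = 0.458036
H = 0.341887 + 0.497500 + 0.514495 + 0.440520 + 0.458036 = 2.252438

H = 2.2524 bits/symbol


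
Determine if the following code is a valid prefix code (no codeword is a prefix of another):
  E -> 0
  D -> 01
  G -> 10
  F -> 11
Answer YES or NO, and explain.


Checking each pair (does one codeword prefix another?):
  E='0' vs D='01': prefix -- VIOLATION

NO -- this is NOT a valid prefix code. E (0) is a prefix of D (01).


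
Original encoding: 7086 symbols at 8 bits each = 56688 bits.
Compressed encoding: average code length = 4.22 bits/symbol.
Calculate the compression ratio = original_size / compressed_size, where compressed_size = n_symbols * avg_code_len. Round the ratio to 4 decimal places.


original_size = n_symbols * orig_bits = 7086 * 8 = 56688 bits
compressed_size = n_symbols * avg_code_len = 7086 * 4.22 = 29902.92 bits
ratio = original_size / compressed_size = 56688 / 29902.92 = 1.8957

Compression ratio = 1.8957


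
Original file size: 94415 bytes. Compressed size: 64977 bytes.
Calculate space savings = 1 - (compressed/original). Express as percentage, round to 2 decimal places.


ratio = compressed/original = 64977/94415 = 0.688206
savings = 1 - ratio = 1 - 0.688206 = 0.311794
as a percentage: 0.311794 * 100 = 31.18%

Space savings = 1 - 64977/94415 = 31.18%


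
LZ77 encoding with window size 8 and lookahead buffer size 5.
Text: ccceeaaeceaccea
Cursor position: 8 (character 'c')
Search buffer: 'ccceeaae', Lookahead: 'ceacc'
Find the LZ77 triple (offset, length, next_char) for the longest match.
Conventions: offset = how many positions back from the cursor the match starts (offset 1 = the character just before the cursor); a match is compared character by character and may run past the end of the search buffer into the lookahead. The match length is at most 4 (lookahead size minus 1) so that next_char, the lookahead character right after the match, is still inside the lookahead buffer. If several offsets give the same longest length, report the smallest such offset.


Try each offset into the search buffer:
  offset=1 (pos 7, char 'e'): match length 0
  offset=2 (pos 6, char 'a'): match length 0
  offset=3 (pos 5, char 'a'): match length 0
  offset=4 (pos 4, char 'e'): match length 0
  offset=5 (pos 3, char 'e'): match length 0
  offset=6 (pos 2, char 'c'): match length 2
  offset=7 (pos 1, char 'c'): match length 1
  offset=8 (pos 0, char 'c'): match length 1
Longest match has length 2 at offset 6.
next_char = character at position 8 + 2 = 10 -> 'a'

Best match: offset=6, length=2 (matching 'ce' starting at position 2)
LZ77 triple: (6, 2, 'a')


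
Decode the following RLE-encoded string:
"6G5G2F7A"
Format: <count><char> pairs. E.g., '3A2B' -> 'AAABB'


Expanding each <count><char> pair:
  6G -> 'GGGGGG'
  5G -> 'GGGGG'
  2F -> 'FF'
  7A -> 'AAAAAAA'

Decoded = GGGGGGGGGGGFFAAAAAAA


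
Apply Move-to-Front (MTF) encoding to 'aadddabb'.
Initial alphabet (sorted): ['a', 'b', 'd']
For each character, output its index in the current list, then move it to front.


MTF encoding:
'a': index 0 in ['a', 'b', 'd'] -> ['a', 'b', 'd']
'a': index 0 in ['a', 'b', 'd'] -> ['a', 'b', 'd']
'd': index 2 in ['a', 'b', 'd'] -> ['d', 'a', 'b']
'd': index 0 in ['d', 'a', 'b'] -> ['d', 'a', 'b']
'd': index 0 in ['d', 'a', 'b'] -> ['d', 'a', 'b']
'a': index 1 in ['d', 'a', 'b'] -> ['a', 'd', 'b']
'b': index 2 in ['a', 'd', 'b'] -> ['b', 'a', 'd']
'b': index 0 in ['b', 'a', 'd'] -> ['b', 'a', 'd']


Output: [0, 0, 2, 0, 0, 1, 2, 0]


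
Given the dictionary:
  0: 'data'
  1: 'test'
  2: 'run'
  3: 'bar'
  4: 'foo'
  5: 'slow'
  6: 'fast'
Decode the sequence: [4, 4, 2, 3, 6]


Look up each index in the dictionary:
  4 -> 'foo'
  4 -> 'foo'
  2 -> 'run'
  3 -> 'bar'
  6 -> 'fast'

Decoded: "foo foo run bar fast"


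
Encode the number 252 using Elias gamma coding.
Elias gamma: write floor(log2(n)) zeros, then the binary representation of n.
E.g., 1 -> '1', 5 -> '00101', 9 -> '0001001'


num_bits = floor(log2(252)) + 1 = 8
leading_zeros = num_bits - 1 = 7
binary(252) = 11111100

Elias gamma(252) = '0000000' + '11111100' = 000000011111100 (15 bits)


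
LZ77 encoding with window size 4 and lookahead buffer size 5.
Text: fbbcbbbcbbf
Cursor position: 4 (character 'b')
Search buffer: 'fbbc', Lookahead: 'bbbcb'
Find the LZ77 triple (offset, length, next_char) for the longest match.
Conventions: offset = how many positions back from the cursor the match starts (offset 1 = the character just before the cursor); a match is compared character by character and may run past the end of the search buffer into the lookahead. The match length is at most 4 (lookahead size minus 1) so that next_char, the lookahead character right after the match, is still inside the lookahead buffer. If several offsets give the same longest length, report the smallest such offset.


Try each offset into the search buffer:
  offset=1 (pos 3, char 'c'): match length 0
  offset=2 (pos 2, char 'b'): match length 1
  offset=3 (pos 1, char 'b'): match length 2
  offset=4 (pos 0, char 'f'): match length 0
Longest match has length 2 at offset 3.
next_char = character at position 4 + 2 = 6 -> 'b'

Best match: offset=3, length=2 (matching 'bb' starting at position 1)
LZ77 triple: (3, 2, 'b')
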